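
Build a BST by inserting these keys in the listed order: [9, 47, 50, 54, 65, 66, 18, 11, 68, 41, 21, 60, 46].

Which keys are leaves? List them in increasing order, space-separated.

11 21 46 60 68

Insert 9: tree is empty, so 9 becomes the root.
Insert 47: 47 > 9 → go right. Place as right child of 9.
Insert 50: 50 > 9 → go right; 50 > 47 → go right. Place as right child of 47.
Insert 54: 54 > 9 → go right; 54 > 47 → go right; 54 > 50 → go right. Place as right child of 50.
Insert 65: 65 > 9 → go right; 65 > 47 → go right; 65 > 50 → go right; 65 > 54 → go right. Place as right child of 54.
Insert 66: 66 > 9 → go right; 66 > 47 → go right; 66 > 50 → go right; 66 > 54 → go right; 66 > 65 → go right. Place as right child of 65.
Insert 18: 18 > 9 → go right; 18 < 47 → go left. Place as left child of 47.
Insert 11: 11 > 9 → go right; 11 < 47 → go left; 11 < 18 → go left. Place as left child of 18.
Insert 68: 68 > 9 → go right; 68 > 47 → go right; 68 > 50 → go right; 68 > 54 → go right; 68 > 65 → go right; 68 > 66 → go right. Place as right child of 66.
Insert 41: 41 > 9 → go right; 41 < 47 → go left; 41 > 18 → go right. Place as right child of 18.
Insert 21: 21 > 9 → go right; 21 < 47 → go left; 21 > 18 → go right; 21 < 41 → go left. Place as left child of 41.
Insert 60: 60 > 9 → go right; 60 > 47 → go right; 60 > 50 → go right; 60 > 54 → go right; 60 < 65 → go left. Place as left child of 65.
Insert 46: 46 > 9 → go right; 46 < 47 → go left; 46 > 18 → go right; 46 > 41 → go right. Place as right child of 41.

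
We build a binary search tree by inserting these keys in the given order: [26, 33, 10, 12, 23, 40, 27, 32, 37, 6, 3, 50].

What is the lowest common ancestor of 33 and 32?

Insert 26: tree is empty, so 26 becomes the root.
Insert 33: 33 > 26 → go right. Place as right child of 26.
Insert 10: 10 < 26 → go left. Place as left child of 26.
Insert 12: 12 < 26 → go left; 12 > 10 → go right. Place as right child of 10.
Insert 23: 23 < 26 → go left; 23 > 10 → go right; 23 > 12 → go right. Place as right child of 12.
Insert 40: 40 > 26 → go right; 40 > 33 → go right. Place as right child of 33.
Insert 27: 27 > 26 → go right; 27 < 33 → go left. Place as left child of 33.
Insert 32: 32 > 26 → go right; 32 < 33 → go left; 32 > 27 → go right. Place as right child of 27.
Insert 37: 37 > 26 → go right; 37 > 33 → go right; 37 < 40 → go left. Place as left child of 40.
Insert 6: 6 < 26 → go left; 6 < 10 → go left. Place as left child of 10.
Insert 3: 3 < 26 → go left; 3 < 10 → go left; 3 < 6 → go left. Place as left child of 6.
Insert 50: 50 > 26 → go right; 50 > 33 → go right; 50 > 40 → go right. Place as right child of 40.

Path to 33: 26 → 33
Path to 32: 26 → 33 → 27 → 32
33 lies on both paths and is an ancestor of the other node.

33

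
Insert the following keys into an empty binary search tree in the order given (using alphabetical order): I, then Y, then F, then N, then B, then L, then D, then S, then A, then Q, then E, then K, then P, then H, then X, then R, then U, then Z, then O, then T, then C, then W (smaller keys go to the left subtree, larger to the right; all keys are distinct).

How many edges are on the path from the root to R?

5

Insert I: tree is empty, so I becomes the root.
Insert Y: Y > I → go right. Place as right child of I.
Insert F: F < I → go left. Place as left child of I.
Insert N: N > I → go right; N < Y → go left. Place as left child of Y.
Insert B: B < I → go left; B < F → go left. Place as left child of F.
Insert L: L > I → go right; L < Y → go left; L < N → go left. Place as left child of N.
Insert D: D < I → go left; D < F → go left; D > B → go right. Place as right child of B.
Insert S: S > I → go right; S < Y → go left; S > N → go right. Place as right child of N.
Insert A: A < I → go left; A < F → go left; A < B → go left. Place as left child of B.
Insert Q: Q > I → go right; Q < Y → go left; Q > N → go right; Q < S → go left. Place as left child of S.
Insert E: E < I → go left; E < F → go left; E > B → go right; E > D → go right. Place as right child of D.
Insert K: K > I → go right; K < Y → go left; K < N → go left; K < L → go left. Place as left child of L.
Insert P: P > I → go right; P < Y → go left; P > N → go right; P < S → go left; P < Q → go left. Place as left child of Q.
Insert H: H < I → go left; H > F → go right. Place as right child of F.
Insert X: X > I → go right; X < Y → go left; X > N → go right; X > S → go right. Place as right child of S.
Insert R: R > I → go right; R < Y → go left; R > N → go right; R < S → go left; R > Q → go right. Place as right child of Q.
Insert U: U > I → go right; U < Y → go left; U > N → go right; U > S → go right; U < X → go left. Place as left child of X.
Insert Z: Z > I → go right; Z > Y → go right. Place as right child of Y.
Insert O: O > I → go right; O < Y → go left; O > N → go right; O < S → go left; O < Q → go left; O < P → go left. Place as left child of P.
Insert T: T > I → go right; T < Y → go left; T > N → go right; T > S → go right; T < X → go left; T < U → go left. Place as left child of U.
Insert C: C < I → go left; C < F → go left; C > B → go right; C < D → go left. Place as left child of D.
Insert W: W > I → go right; W < Y → go left; W > N → go right; W > S → go right; W < X → go left; W > U → go right. Place as right child of U.

Path to R: I → Y → N → S → Q → R, which is 5 edges.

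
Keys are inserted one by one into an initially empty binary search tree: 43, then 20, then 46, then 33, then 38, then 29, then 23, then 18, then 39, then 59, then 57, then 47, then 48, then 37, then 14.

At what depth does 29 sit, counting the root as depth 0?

Insert 43: tree is empty, so 43 becomes the root.
Insert 20: 20 < 43 → go left. Place as left child of 43.
Insert 46: 46 > 43 → go right. Place as right child of 43.
Insert 33: 33 < 43 → go left; 33 > 20 → go right. Place as right child of 20.
Insert 38: 38 < 43 → go left; 38 > 20 → go right; 38 > 33 → go right. Place as right child of 33.
Insert 29: 29 < 43 → go left; 29 > 20 → go right; 29 < 33 → go left. Place as left child of 33.
Insert 23: 23 < 43 → go left; 23 > 20 → go right; 23 < 33 → go left; 23 < 29 → go left. Place as left child of 29.
Insert 18: 18 < 43 → go left; 18 < 20 → go left. Place as left child of 20.
Insert 39: 39 < 43 → go left; 39 > 20 → go right; 39 > 33 → go right; 39 > 38 → go right. Place as right child of 38.
Insert 59: 59 > 43 → go right; 59 > 46 → go right. Place as right child of 46.
Insert 57: 57 > 43 → go right; 57 > 46 → go right; 57 < 59 → go left. Place as left child of 59.
Insert 47: 47 > 43 → go right; 47 > 46 → go right; 47 < 59 → go left; 47 < 57 → go left. Place as left child of 57.
Insert 48: 48 > 43 → go right; 48 > 46 → go right; 48 < 59 → go left; 48 < 57 → go left; 48 > 47 → go right. Place as right child of 47.
Insert 37: 37 < 43 → go left; 37 > 20 → go right; 37 > 33 → go right; 37 < 38 → go left. Place as left child of 38.
Insert 14: 14 < 43 → go left; 14 < 20 → go left; 14 < 18 → go left. Place as left child of 18.

Path to 29: 43 → 20 → 33 → 29, which is 3 edges.

3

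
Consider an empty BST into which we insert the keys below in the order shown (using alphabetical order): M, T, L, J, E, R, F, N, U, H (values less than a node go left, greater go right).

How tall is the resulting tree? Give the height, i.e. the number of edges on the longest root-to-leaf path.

Insert M: tree is empty, so M becomes the root.
Insert T: T > M → go right. Place as right child of M.
Insert L: L < M → go left. Place as left child of M.
Insert J: J < M → go left; J < L → go left. Place as left child of L.
Insert E: E < M → go left; E < L → go left; E < J → go left. Place as left child of J.
Insert R: R > M → go right; R < T → go left. Place as left child of T.
Insert F: F < M → go left; F < L → go left; F < J → go left; F > E → go right. Place as right child of E.
Insert N: N > M → go right; N < T → go left; N < R → go left. Place as left child of R.
Insert U: U > M → go right; U > T → go right. Place as right child of T.
Insert H: H < M → go left; H < L → go left; H < J → go left; H > E → go right; H > F → go right. Place as right child of F.

The deepest node is H at depth 5.

5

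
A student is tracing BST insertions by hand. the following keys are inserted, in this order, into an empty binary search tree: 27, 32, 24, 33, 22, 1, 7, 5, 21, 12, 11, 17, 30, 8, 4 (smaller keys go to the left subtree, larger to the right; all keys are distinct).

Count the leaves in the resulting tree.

5

27: root
32: right child of 27 (depth 1)
24: left child of 27 (depth 1)
33: right child of 32 (depth 2)
22: left child of 24 (depth 2)
1: left child of 22 (depth 3)
7: right child of 1 (depth 4)
5: left child of 7 (depth 5)
21: right child of 7 (depth 5)
12: left child of 21 (depth 6)
11: left child of 12 (depth 7)
17: right child of 12 (depth 7)
30: left child of 32 (depth 2)
8: left child of 11 (depth 8)
4: left child of 5 (depth 6)

Leaves: 4, 8, 17, 30, 33 — 5 in total.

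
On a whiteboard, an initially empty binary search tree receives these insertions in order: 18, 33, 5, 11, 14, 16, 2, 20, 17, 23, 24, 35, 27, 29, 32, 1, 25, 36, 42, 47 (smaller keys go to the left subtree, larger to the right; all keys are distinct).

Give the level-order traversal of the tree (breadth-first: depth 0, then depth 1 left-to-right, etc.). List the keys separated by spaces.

Resulting structure (node: left, right):
  18: L=5, R=33
  33: L=20, R=35
  5: L=2, R=11
  11: L=–, R=14
  14: L=–, R=16
  16: L=–, R=17
  2: L=1, R=–
  20: L=–, R=23
  17: L=–, R=–
  23: L=–, R=24
  24: L=–, R=27
  35: L=–, R=36
  27: L=25, R=29
  29: L=–, R=32
  32: L=–, R=–
  1: L=–, R=–
  25: L=–, R=–
  36: L=–, R=42
  42: L=–, R=47
  47: L=–, R=–

18 5 33 2 11 20 35 1 14 23 36 16 24 42 17 27 47 25 29 32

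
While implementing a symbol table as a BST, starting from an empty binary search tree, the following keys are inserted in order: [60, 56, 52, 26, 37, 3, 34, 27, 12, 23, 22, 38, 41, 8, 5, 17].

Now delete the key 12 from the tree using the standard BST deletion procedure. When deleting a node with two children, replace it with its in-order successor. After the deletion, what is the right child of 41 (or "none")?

60: root
56: left child of 60 (depth 1)
52: left child of 56 (depth 2)
26: left child of 52 (depth 3)
37: right child of 26 (depth 4)
3: left child of 26 (depth 4)
34: left child of 37 (depth 5)
27: left child of 34 (depth 6)
12: right child of 3 (depth 5)
23: right child of 12 (depth 6)
22: left child of 23 (depth 7)
38: right child of 37 (depth 5)
41: right child of 38 (depth 6)
8: left child of 12 (depth 6)
5: left child of 8 (depth 7)
17: left child of 22 (depth 8)

Delete 12 (two children — replace with in-order successor).
After deletion, 41's right child: none.

none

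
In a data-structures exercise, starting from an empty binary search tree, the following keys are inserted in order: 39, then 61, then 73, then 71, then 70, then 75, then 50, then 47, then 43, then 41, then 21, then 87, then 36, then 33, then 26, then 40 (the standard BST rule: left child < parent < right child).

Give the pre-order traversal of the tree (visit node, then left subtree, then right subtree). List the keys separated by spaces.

39 21 36 33 26 61 50 47 43 41 40 73 71 70 75 87

Resulting structure (node: left, right):
  39: L=21, R=61
  61: L=50, R=73
  73: L=71, R=75
  71: L=70, R=–
  70: L=–, R=–
  75: L=–, R=87
  50: L=47, R=–
  47: L=43, R=–
  43: L=41, R=–
  41: L=40, R=–
  21: L=–, R=36
  87: L=–, R=–
  36: L=33, R=–
  33: L=26, R=–
  26: L=–, R=–
  40: L=–, R=–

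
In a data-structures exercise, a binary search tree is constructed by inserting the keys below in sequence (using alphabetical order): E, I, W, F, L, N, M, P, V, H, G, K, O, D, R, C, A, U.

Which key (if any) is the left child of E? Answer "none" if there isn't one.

D

E: root
I: right child of E (depth 1)
W: right child of I (depth 2)
F: left child of I (depth 2)
L: left child of W (depth 3)
N: right child of L (depth 4)
M: left child of N (depth 5)
P: right child of N (depth 5)
V: right child of P (depth 6)
H: right child of F (depth 3)
G: left child of H (depth 4)
K: left child of L (depth 4)
O: left child of P (depth 6)
D: left child of E (depth 1)
R: left child of V (depth 7)
C: left child of D (depth 2)
A: left child of C (depth 3)
U: right child of R (depth 8)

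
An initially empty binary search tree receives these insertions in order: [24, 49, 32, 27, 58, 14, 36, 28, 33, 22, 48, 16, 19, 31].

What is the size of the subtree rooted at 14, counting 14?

4

24: root
49: right child of 24 (depth 1)
32: left child of 49 (depth 2)
27: left child of 32 (depth 3)
58: right child of 49 (depth 2)
14: left child of 24 (depth 1)
36: right child of 32 (depth 3)
28: right child of 27 (depth 4)
33: left child of 36 (depth 4)
22: right child of 14 (depth 2)
48: right child of 36 (depth 4)
16: left child of 22 (depth 3)
19: right child of 16 (depth 4)
31: right child of 28 (depth 5)

Subtree rooted at 14 contains: 14, 22, 16, 19 — 4 nodes.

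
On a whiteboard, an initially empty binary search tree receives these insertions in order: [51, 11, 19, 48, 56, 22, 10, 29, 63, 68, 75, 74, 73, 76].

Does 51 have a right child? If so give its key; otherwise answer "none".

Insert 51: tree is empty, so 51 becomes the root.
Insert 11: 11 < 51 → go left. Place as left child of 51.
Insert 19: 19 < 51 → go left; 19 > 11 → go right. Place as right child of 11.
Insert 48: 48 < 51 → go left; 48 > 11 → go right; 48 > 19 → go right. Place as right child of 19.
Insert 56: 56 > 51 → go right. Place as right child of 51.
Insert 22: 22 < 51 → go left; 22 > 11 → go right; 22 > 19 → go right; 22 < 48 → go left. Place as left child of 48.
Insert 10: 10 < 51 → go left; 10 < 11 → go left. Place as left child of 11.
Insert 29: 29 < 51 → go left; 29 > 11 → go right; 29 > 19 → go right; 29 < 48 → go left; 29 > 22 → go right. Place as right child of 22.
Insert 63: 63 > 51 → go right; 63 > 56 → go right. Place as right child of 56.
Insert 68: 68 > 51 → go right; 68 > 56 → go right; 68 > 63 → go right. Place as right child of 63.
Insert 75: 75 > 51 → go right; 75 > 56 → go right; 75 > 63 → go right; 75 > 68 → go right. Place as right child of 68.
Insert 74: 74 > 51 → go right; 74 > 56 → go right; 74 > 63 → go right; 74 > 68 → go right; 74 < 75 → go left. Place as left child of 75.
Insert 73: 73 > 51 → go right; 73 > 56 → go right; 73 > 63 → go right; 73 > 68 → go right; 73 < 75 → go left; 73 < 74 → go left. Place as left child of 74.
Insert 76: 76 > 51 → go right; 76 > 56 → go right; 76 > 63 → go right; 76 > 68 → go right; 76 > 75 → go right. Place as right child of 75.

56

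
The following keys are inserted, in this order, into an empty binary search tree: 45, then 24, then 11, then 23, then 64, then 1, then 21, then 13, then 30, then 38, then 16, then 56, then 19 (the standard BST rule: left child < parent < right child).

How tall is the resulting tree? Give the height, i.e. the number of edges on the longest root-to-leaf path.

45: root
24: left child of 45 (depth 1)
11: left child of 24 (depth 2)
23: right child of 11 (depth 3)
64: right child of 45 (depth 1)
1: left child of 11 (depth 3)
21: left child of 23 (depth 4)
13: left child of 21 (depth 5)
30: right child of 24 (depth 2)
38: right child of 30 (depth 3)
16: right child of 13 (depth 6)
56: left child of 64 (depth 2)
19: right child of 16 (depth 7)

The deepest node is 19 at depth 7.

7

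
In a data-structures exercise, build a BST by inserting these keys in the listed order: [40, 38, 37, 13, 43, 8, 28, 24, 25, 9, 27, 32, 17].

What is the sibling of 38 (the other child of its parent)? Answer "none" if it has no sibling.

43

40: root
38: left child of 40 (depth 1)
37: left child of 38 (depth 2)
13: left child of 37 (depth 3)
43: right child of 40 (depth 1)
8: left child of 13 (depth 4)
28: right child of 13 (depth 4)
24: left child of 28 (depth 5)
25: right child of 24 (depth 6)
9: right child of 8 (depth 5)
27: right child of 25 (depth 7)
32: right child of 28 (depth 5)
17: left child of 24 (depth 6)

38's parent is 40; the other child of 40 is 43.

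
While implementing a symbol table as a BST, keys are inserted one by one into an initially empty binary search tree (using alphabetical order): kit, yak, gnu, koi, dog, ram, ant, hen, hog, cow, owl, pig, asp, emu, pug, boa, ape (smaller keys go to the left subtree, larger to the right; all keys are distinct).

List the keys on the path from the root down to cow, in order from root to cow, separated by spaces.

kit gnu dog ant cow

Resulting structure (node: left, right):
  kit: L=gnu, R=yak
  yak: L=koi, R=–
  gnu: L=dog, R=hen
  koi: L=–, R=ram
  dog: L=ant, R=emu
  ram: L=owl, R=–
  ant: L=–, R=cow
  hen: L=–, R=hog
  hog: L=–, R=–
  cow: L=asp, R=–
  owl: L=–, R=pig
  pig: L=–, R=pug
  asp: L=ape, R=boa
  emu: L=–, R=–
  pug: L=–, R=–
  boa: L=–, R=–
  ape: L=–, R=–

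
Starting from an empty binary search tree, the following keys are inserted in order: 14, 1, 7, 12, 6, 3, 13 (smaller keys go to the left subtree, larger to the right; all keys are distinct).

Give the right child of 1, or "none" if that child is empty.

Insert 14: tree is empty, so 14 becomes the root.
Insert 1: 1 < 14 → go left. Place as left child of 14.
Insert 7: 7 < 14 → go left; 7 > 1 → go right. Place as right child of 1.
Insert 12: 12 < 14 → go left; 12 > 1 → go right; 12 > 7 → go right. Place as right child of 7.
Insert 6: 6 < 14 → go left; 6 > 1 → go right; 6 < 7 → go left. Place as left child of 7.
Insert 3: 3 < 14 → go left; 3 > 1 → go right; 3 < 7 → go left; 3 < 6 → go left. Place as left child of 6.
Insert 13: 13 < 14 → go left; 13 > 1 → go right; 13 > 7 → go right; 13 > 12 → go right. Place as right child of 12.

7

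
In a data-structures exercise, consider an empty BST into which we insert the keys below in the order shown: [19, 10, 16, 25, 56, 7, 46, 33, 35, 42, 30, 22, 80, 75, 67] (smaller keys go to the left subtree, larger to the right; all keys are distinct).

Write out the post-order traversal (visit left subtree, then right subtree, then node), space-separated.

Resulting structure (node: left, right):
  19: L=10, R=25
  10: L=7, R=16
  16: L=–, R=–
  25: L=22, R=56
  56: L=46, R=80
  7: L=–, R=–
  46: L=33, R=–
  33: L=30, R=35
  35: L=–, R=42
  42: L=–, R=–
  30: L=–, R=–
  22: L=–, R=–
  80: L=75, R=–
  75: L=67, R=–
  67: L=–, R=–

7 16 10 22 30 42 35 33 46 67 75 80 56 25 19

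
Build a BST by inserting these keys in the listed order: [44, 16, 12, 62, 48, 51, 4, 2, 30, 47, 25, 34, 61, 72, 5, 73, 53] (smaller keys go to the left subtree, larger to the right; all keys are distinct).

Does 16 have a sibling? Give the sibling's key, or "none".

62

Resulting structure (node: left, right):
  44: L=16, R=62
  16: L=12, R=30
  12: L=4, R=–
  62: L=48, R=72
  48: L=47, R=51
  51: L=–, R=61
  4: L=2, R=5
  2: L=–, R=–
  30: L=25, R=34
  47: L=–, R=–
  25: L=–, R=–
  34: L=–, R=–
  61: L=53, R=–
  72: L=–, R=73
  5: L=–, R=–
  73: L=–, R=–
  53: L=–, R=–

16's parent is 44; the other child of 44 is 62.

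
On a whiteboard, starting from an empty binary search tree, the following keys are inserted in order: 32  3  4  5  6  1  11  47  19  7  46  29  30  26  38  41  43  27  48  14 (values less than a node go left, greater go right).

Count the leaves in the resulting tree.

32: root
3: left child of 32 (depth 1)
4: right child of 3 (depth 2)
5: right child of 4 (depth 3)
6: right child of 5 (depth 4)
1: left child of 3 (depth 2)
11: right child of 6 (depth 5)
47: right child of 32 (depth 1)
19: right child of 11 (depth 6)
7: left child of 11 (depth 6)
46: left child of 47 (depth 2)
29: right child of 19 (depth 7)
30: right child of 29 (depth 8)
26: left child of 29 (depth 8)
38: left child of 46 (depth 3)
41: right child of 38 (depth 4)
43: right child of 41 (depth 5)
27: right child of 26 (depth 9)
48: right child of 47 (depth 2)
14: left child of 19 (depth 7)

Leaves: 1, 7, 14, 27, 30, 43, 48 — 7 in total.

7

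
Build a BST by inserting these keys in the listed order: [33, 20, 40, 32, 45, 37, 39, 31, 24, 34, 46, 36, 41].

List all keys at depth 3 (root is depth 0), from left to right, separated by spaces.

31 34 39 41 46

Resulting structure (node: left, right):
  33: L=20, R=40
  20: L=–, R=32
  40: L=37, R=45
  32: L=31, R=–
  45: L=41, R=46
  37: L=34, R=39
  39: L=–, R=–
  31: L=24, R=–
  24: L=–, R=–
  34: L=–, R=36
  46: L=–, R=–
  36: L=–, R=–
  41: L=–, R=–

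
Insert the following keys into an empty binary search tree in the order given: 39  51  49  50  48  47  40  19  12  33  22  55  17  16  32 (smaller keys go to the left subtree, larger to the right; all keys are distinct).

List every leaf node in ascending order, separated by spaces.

Insert 39: tree is empty, so 39 becomes the root.
Insert 51: 51 > 39 → go right. Place as right child of 39.
Insert 49: 49 > 39 → go right; 49 < 51 → go left. Place as left child of 51.
Insert 50: 50 > 39 → go right; 50 < 51 → go left; 50 > 49 → go right. Place as right child of 49.
Insert 48: 48 > 39 → go right; 48 < 51 → go left; 48 < 49 → go left. Place as left child of 49.
Insert 47: 47 > 39 → go right; 47 < 51 → go left; 47 < 49 → go left; 47 < 48 → go left. Place as left child of 48.
Insert 40: 40 > 39 → go right; 40 < 51 → go left; 40 < 49 → go left; 40 < 48 → go left; 40 < 47 → go left. Place as left child of 47.
Insert 19: 19 < 39 → go left. Place as left child of 39.
Insert 12: 12 < 39 → go left; 12 < 19 → go left. Place as left child of 19.
Insert 33: 33 < 39 → go left; 33 > 19 → go right. Place as right child of 19.
Insert 22: 22 < 39 → go left; 22 > 19 → go right; 22 < 33 → go left. Place as left child of 33.
Insert 55: 55 > 39 → go right; 55 > 51 → go right. Place as right child of 51.
Insert 17: 17 < 39 → go left; 17 < 19 → go left; 17 > 12 → go right. Place as right child of 12.
Insert 16: 16 < 39 → go left; 16 < 19 → go left; 16 > 12 → go right; 16 < 17 → go left. Place as left child of 17.
Insert 32: 32 < 39 → go left; 32 > 19 → go right; 32 < 33 → go left; 32 > 22 → go right. Place as right child of 22.

16 32 40 50 55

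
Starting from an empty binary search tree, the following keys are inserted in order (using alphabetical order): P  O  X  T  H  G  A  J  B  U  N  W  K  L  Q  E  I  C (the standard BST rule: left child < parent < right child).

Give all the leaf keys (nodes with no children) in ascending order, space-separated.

Insert P: tree is empty, so P becomes the root.
Insert O: O < P → go left. Place as left child of P.
Insert X: X > P → go right. Place as right child of P.
Insert T: T > P → go right; T < X → go left. Place as left child of X.
Insert H: H < P → go left; H < O → go left. Place as left child of O.
Insert G: G < P → go left; G < O → go left; G < H → go left. Place as left child of H.
Insert A: A < P → go left; A < O → go left; A < H → go left; A < G → go left. Place as left child of G.
Insert J: J < P → go left; J < O → go left; J > H → go right. Place as right child of H.
Insert B: B < P → go left; B < O → go left; B < H → go left; B < G → go left; B > A → go right. Place as right child of A.
Insert U: U > P → go right; U < X → go left; U > T → go right. Place as right child of T.
Insert N: N < P → go left; N < O → go left; N > H → go right; N > J → go right. Place as right child of J.
Insert W: W > P → go right; W < X → go left; W > T → go right; W > U → go right. Place as right child of U.
Insert K: K < P → go left; K < O → go left; K > H → go right; K > J → go right; K < N → go left. Place as left child of N.
Insert L: L < P → go left; L < O → go left; L > H → go right; L > J → go right; L < N → go left; L > K → go right. Place as right child of K.
Insert Q: Q > P → go right; Q < X → go left; Q < T → go left. Place as left child of T.
Insert E: E < P → go left; E < O → go left; E < H → go left; E < G → go left; E > A → go right; E > B → go right. Place as right child of B.
Insert I: I < P → go left; I < O → go left; I > H → go right; I < J → go left. Place as left child of J.
Insert C: C < P → go left; C < O → go left; C < H → go left; C < G → go left; C > A → go right; C > B → go right; C < E → go left. Place as left child of E.

C I L Q W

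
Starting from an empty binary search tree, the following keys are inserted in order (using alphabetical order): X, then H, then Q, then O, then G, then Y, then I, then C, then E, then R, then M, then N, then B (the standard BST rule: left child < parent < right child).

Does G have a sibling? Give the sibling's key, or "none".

Insert X: tree is empty, so X becomes the root.
Insert H: H < X → go left. Place as left child of X.
Insert Q: Q < X → go left; Q > H → go right. Place as right child of H.
Insert O: O < X → go left; O > H → go right; O < Q → go left. Place as left child of Q.
Insert G: G < X → go left; G < H → go left. Place as left child of H.
Insert Y: Y > X → go right. Place as right child of X.
Insert I: I < X → go left; I > H → go right; I < Q → go left; I < O → go left. Place as left child of O.
Insert C: C < X → go left; C < H → go left; C < G → go left. Place as left child of G.
Insert E: E < X → go left; E < H → go left; E < G → go left; E > C → go right. Place as right child of C.
Insert R: R < X → go left; R > H → go right; R > Q → go right. Place as right child of Q.
Insert M: M < X → go left; M > H → go right; M < Q → go left; M < O → go left; M > I → go right. Place as right child of I.
Insert N: N < X → go left; N > H → go right; N < Q → go left; N < O → go left; N > I → go right; N > M → go right. Place as right child of M.
Insert B: B < X → go left; B < H → go left; B < G → go left; B < C → go left. Place as left child of C.

G's parent is H; the other child of H is Q.

Q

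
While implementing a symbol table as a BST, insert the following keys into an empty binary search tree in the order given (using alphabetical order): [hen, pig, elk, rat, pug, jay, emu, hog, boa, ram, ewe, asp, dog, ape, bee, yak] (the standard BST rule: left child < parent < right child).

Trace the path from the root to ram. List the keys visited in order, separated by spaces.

hen: root
pig: right child of hen (depth 1)
elk: left child of hen (depth 1)
rat: right child of pig (depth 2)
pug: left child of rat (depth 3)
jay: left child of pig (depth 2)
emu: right child of elk (depth 2)
hog: left child of jay (depth 3)
boa: left child of elk (depth 2)
ram: right child of pug (depth 4)
ewe: right child of emu (depth 3)
asp: left child of boa (depth 3)
dog: right child of boa (depth 3)
ape: left child of asp (depth 4)
bee: right child of asp (depth 4)
yak: right child of rat (depth 3)

hen pig rat pug ram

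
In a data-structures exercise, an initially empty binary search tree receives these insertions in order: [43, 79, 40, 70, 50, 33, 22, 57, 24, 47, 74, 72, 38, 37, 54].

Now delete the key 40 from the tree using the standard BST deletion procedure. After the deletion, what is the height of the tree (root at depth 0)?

5

Insert 43: tree is empty, so 43 becomes the root.
Insert 79: 79 > 43 → go right. Place as right child of 43.
Insert 40: 40 < 43 → go left. Place as left child of 43.
Insert 70: 70 > 43 → go right; 70 < 79 → go left. Place as left child of 79.
Insert 50: 50 > 43 → go right; 50 < 79 → go left; 50 < 70 → go left. Place as left child of 70.
Insert 33: 33 < 43 → go left; 33 < 40 → go left. Place as left child of 40.
Insert 22: 22 < 43 → go left; 22 < 40 → go left; 22 < 33 → go left. Place as left child of 33.
Insert 57: 57 > 43 → go right; 57 < 79 → go left; 57 < 70 → go left; 57 > 50 → go right. Place as right child of 50.
Insert 24: 24 < 43 → go left; 24 < 40 → go left; 24 < 33 → go left; 24 > 22 → go right. Place as right child of 22.
Insert 47: 47 > 43 → go right; 47 < 79 → go left; 47 < 70 → go left; 47 < 50 → go left. Place as left child of 50.
Insert 74: 74 > 43 → go right; 74 < 79 → go left; 74 > 70 → go right. Place as right child of 70.
Insert 72: 72 > 43 → go right; 72 < 79 → go left; 72 > 70 → go right; 72 < 74 → go left. Place as left child of 74.
Insert 38: 38 < 43 → go left; 38 < 40 → go left; 38 > 33 → go right. Place as right child of 33.
Insert 37: 37 < 43 → go left; 37 < 40 → go left; 37 > 33 → go right; 37 < 38 → go left. Place as left child of 38.
Insert 54: 54 > 43 → go right; 54 < 79 → go left; 54 < 70 → go left; 54 > 50 → go right; 54 < 57 → go left. Place as left child of 57.

Delete 40 (at most one child — splice it out).
After deletion, deepest node is 54 at depth 5.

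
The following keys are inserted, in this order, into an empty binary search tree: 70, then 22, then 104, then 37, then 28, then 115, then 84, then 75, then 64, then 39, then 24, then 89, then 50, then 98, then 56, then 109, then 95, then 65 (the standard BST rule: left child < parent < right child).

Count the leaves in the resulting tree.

6

Resulting structure (node: left, right):
  70: L=22, R=104
  22: L=–, R=37
  104: L=84, R=115
  37: L=28, R=64
  28: L=24, R=–
  115: L=109, R=–
  84: L=75, R=89
  75: L=–, R=–
  64: L=39, R=65
  39: L=–, R=50
  24: L=–, R=–
  89: L=–, R=98
  50: L=–, R=56
  98: L=95, R=–
  56: L=–, R=–
  109: L=–, R=–
  95: L=–, R=–
  65: L=–, R=–

Leaves: 24, 56, 65, 75, 95, 109 — 6 in total.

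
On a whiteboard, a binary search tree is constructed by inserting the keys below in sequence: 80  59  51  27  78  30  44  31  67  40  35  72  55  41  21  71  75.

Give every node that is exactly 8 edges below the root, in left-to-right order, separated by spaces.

Insert 80: tree is empty, so 80 becomes the root.
Insert 59: 59 < 80 → go left. Place as left child of 80.
Insert 51: 51 < 80 → go left; 51 < 59 → go left. Place as left child of 59.
Insert 27: 27 < 80 → go left; 27 < 59 → go left; 27 < 51 → go left. Place as left child of 51.
Insert 78: 78 < 80 → go left; 78 > 59 → go right. Place as right child of 59.
Insert 30: 30 < 80 → go left; 30 < 59 → go left; 30 < 51 → go left; 30 > 27 → go right. Place as right child of 27.
Insert 44: 44 < 80 → go left; 44 < 59 → go left; 44 < 51 → go left; 44 > 27 → go right; 44 > 30 → go right. Place as right child of 30.
Insert 31: 31 < 80 → go left; 31 < 59 → go left; 31 < 51 → go left; 31 > 27 → go right; 31 > 30 → go right; 31 < 44 → go left. Place as left child of 44.
Insert 67: 67 < 80 → go left; 67 > 59 → go right; 67 < 78 → go left. Place as left child of 78.
Insert 40: 40 < 80 → go left; 40 < 59 → go left; 40 < 51 → go left; 40 > 27 → go right; 40 > 30 → go right; 40 < 44 → go left; 40 > 31 → go right. Place as right child of 31.
Insert 35: 35 < 80 → go left; 35 < 59 → go left; 35 < 51 → go left; 35 > 27 → go right; 35 > 30 → go right; 35 < 44 → go left; 35 > 31 → go right; 35 < 40 → go left. Place as left child of 40.
Insert 72: 72 < 80 → go left; 72 > 59 → go right; 72 < 78 → go left; 72 > 67 → go right. Place as right child of 67.
Insert 55: 55 < 80 → go left; 55 < 59 → go left; 55 > 51 → go right. Place as right child of 51.
Insert 41: 41 < 80 → go left; 41 < 59 → go left; 41 < 51 → go left; 41 > 27 → go right; 41 > 30 → go right; 41 < 44 → go left; 41 > 31 → go right; 41 > 40 → go right. Place as right child of 40.
Insert 21: 21 < 80 → go left; 21 < 59 → go left; 21 < 51 → go left; 21 < 27 → go left. Place as left child of 27.
Insert 71: 71 < 80 → go left; 71 > 59 → go right; 71 < 78 → go left; 71 > 67 → go right; 71 < 72 → go left. Place as left child of 72.
Insert 75: 75 < 80 → go left; 75 > 59 → go right; 75 < 78 → go left; 75 > 67 → go right; 75 > 72 → go right. Place as right child of 72.

35 41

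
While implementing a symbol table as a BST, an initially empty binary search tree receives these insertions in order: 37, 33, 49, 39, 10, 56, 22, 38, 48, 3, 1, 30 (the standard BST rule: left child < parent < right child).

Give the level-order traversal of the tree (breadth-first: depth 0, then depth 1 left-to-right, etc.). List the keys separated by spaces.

37 33 49 10 39 56 3 22 38 48 1 30

Resulting structure (node: left, right):
  37: L=33, R=49
  33: L=10, R=–
  49: L=39, R=56
  39: L=38, R=48
  10: L=3, R=22
  56: L=–, R=–
  22: L=–, R=30
  38: L=–, R=–
  48: L=–, R=–
  3: L=1, R=–
  1: L=–, R=–
  30: L=–, R=–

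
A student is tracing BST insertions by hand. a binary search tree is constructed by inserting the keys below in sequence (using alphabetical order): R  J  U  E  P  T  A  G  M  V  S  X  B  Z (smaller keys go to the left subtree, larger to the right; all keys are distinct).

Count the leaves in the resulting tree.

Insert R: tree is empty, so R becomes the root.
Insert J: J < R → go left. Place as left child of R.
Insert U: U > R → go right. Place as right child of R.
Insert E: E < R → go left; E < J → go left. Place as left child of J.
Insert P: P < R → go left; P > J → go right. Place as right child of J.
Insert T: T > R → go right; T < U → go left. Place as left child of U.
Insert A: A < R → go left; A < J → go left; A < E → go left. Place as left child of E.
Insert G: G < R → go left; G < J → go left; G > E → go right. Place as right child of E.
Insert M: M < R → go left; M > J → go right; M < P → go left. Place as left child of P.
Insert V: V > R → go right; V > U → go right. Place as right child of U.
Insert S: S > R → go right; S < U → go left; S < T → go left. Place as left child of T.
Insert X: X > R → go right; X > U → go right; X > V → go right. Place as right child of V.
Insert B: B < R → go left; B < J → go left; B < E → go left; B > A → go right. Place as right child of A.
Insert Z: Z > R → go right; Z > U → go right; Z > V → go right; Z > X → go right. Place as right child of X.

Leaves: B, G, M, S, Z — 5 in total.

5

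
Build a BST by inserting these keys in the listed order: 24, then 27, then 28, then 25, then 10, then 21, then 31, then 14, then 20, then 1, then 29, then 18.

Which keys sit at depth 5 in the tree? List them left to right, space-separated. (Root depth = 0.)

24: root
27: right child of 24 (depth 1)
28: right child of 27 (depth 2)
25: left child of 27 (depth 2)
10: left child of 24 (depth 1)
21: right child of 10 (depth 2)
31: right child of 28 (depth 3)
14: left child of 21 (depth 3)
20: right child of 14 (depth 4)
1: left child of 10 (depth 2)
29: left child of 31 (depth 4)
18: left child of 20 (depth 5)

18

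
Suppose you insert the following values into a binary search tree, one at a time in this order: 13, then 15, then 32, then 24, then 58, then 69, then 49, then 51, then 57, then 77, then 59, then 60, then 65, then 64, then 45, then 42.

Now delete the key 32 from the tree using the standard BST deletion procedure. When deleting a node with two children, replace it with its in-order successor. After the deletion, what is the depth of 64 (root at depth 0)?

8

13: root
15: right child of 13 (depth 1)
32: right child of 15 (depth 2)
24: left child of 32 (depth 3)
58: right child of 32 (depth 3)
69: right child of 58 (depth 4)
49: left child of 58 (depth 4)
51: right child of 49 (depth 5)
57: right child of 51 (depth 6)
77: right child of 69 (depth 5)
59: left child of 69 (depth 5)
60: right child of 59 (depth 6)
65: right child of 60 (depth 7)
64: left child of 65 (depth 8)
45: left child of 49 (depth 5)
42: left child of 45 (depth 6)

Delete 32 (two children — replace with in-order successor).
After deletion, path to 64: 13 → 15 → 42 → 58 → 69 → 59 → 60 → 65 → 64.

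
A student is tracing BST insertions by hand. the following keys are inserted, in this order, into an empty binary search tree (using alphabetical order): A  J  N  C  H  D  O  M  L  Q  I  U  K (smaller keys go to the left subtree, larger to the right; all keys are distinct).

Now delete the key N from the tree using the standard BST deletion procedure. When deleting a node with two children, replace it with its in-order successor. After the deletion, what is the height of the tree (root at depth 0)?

5

A: root
J: right child of A (depth 1)
N: right child of J (depth 2)
C: left child of J (depth 2)
H: right child of C (depth 3)
D: left child of H (depth 4)
O: right child of N (depth 3)
M: left child of N (depth 3)
L: left child of M (depth 4)
Q: right child of O (depth 4)
I: right child of H (depth 4)
U: right child of Q (depth 5)
K: left child of L (depth 5)

Delete N (two children — replace with in-order successor).
After deletion, deepest node is K at depth 5.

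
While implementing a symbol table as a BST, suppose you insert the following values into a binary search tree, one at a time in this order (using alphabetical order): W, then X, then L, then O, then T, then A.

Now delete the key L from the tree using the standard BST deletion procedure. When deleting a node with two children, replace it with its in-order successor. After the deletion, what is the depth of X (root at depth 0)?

1

Insert W: tree is empty, so W becomes the root.
Insert X: X > W → go right. Place as right child of W.
Insert L: L < W → go left. Place as left child of W.
Insert O: O < W → go left; O > L → go right. Place as right child of L.
Insert T: T < W → go left; T > L → go right; T > O → go right. Place as right child of O.
Insert A: A < W → go left; A < L → go left. Place as left child of L.

Delete L (two children — replace with in-order successor).
After deletion, path to X: W → X.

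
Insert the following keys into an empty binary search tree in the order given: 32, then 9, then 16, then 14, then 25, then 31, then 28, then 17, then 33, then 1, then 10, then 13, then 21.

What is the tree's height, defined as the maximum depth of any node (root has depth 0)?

5

Insert 32: tree is empty, so 32 becomes the root.
Insert 9: 9 < 32 → go left. Place as left child of 32.
Insert 16: 16 < 32 → go left; 16 > 9 → go right. Place as right child of 9.
Insert 14: 14 < 32 → go left; 14 > 9 → go right; 14 < 16 → go left. Place as left child of 16.
Insert 25: 25 < 32 → go left; 25 > 9 → go right; 25 > 16 → go right. Place as right child of 16.
Insert 31: 31 < 32 → go left; 31 > 9 → go right; 31 > 16 → go right; 31 > 25 → go right. Place as right child of 25.
Insert 28: 28 < 32 → go left; 28 > 9 → go right; 28 > 16 → go right; 28 > 25 → go right; 28 < 31 → go left. Place as left child of 31.
Insert 17: 17 < 32 → go left; 17 > 9 → go right; 17 > 16 → go right; 17 < 25 → go left. Place as left child of 25.
Insert 33: 33 > 32 → go right. Place as right child of 32.
Insert 1: 1 < 32 → go left; 1 < 9 → go left. Place as left child of 9.
Insert 10: 10 < 32 → go left; 10 > 9 → go right; 10 < 16 → go left; 10 < 14 → go left. Place as left child of 14.
Insert 13: 13 < 32 → go left; 13 > 9 → go right; 13 < 16 → go left; 13 < 14 → go left; 13 > 10 → go right. Place as right child of 10.
Insert 21: 21 < 32 → go left; 21 > 9 → go right; 21 > 16 → go right; 21 < 25 → go left; 21 > 17 → go right. Place as right child of 17.

The deepest node is 28 at depth 5.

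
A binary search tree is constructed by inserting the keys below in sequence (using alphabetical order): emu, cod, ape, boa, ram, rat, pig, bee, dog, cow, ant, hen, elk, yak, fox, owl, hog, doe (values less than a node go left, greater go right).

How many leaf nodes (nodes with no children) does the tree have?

7

Insert emu: tree is empty, so emu becomes the root.
Insert cod: cod < emu → go left. Place as left child of emu.
Insert ape: ape < emu → go left; ape < cod → go left. Place as left child of cod.
Insert boa: boa < emu → go left; boa < cod → go left; boa > ape → go right. Place as right child of ape.
Insert ram: ram > emu → go right. Place as right child of emu.
Insert rat: rat > emu → go right; rat > ram → go right. Place as right child of ram.
Insert pig: pig > emu → go right; pig < ram → go left. Place as left child of ram.
Insert bee: bee < emu → go left; bee < cod → go left; bee > ape → go right; bee < boa → go left. Place as left child of boa.
Insert dog: dog < emu → go left; dog > cod → go right. Place as right child of cod.
Insert cow: cow < emu → go left; cow > cod → go right; cow < dog → go left. Place as left child of dog.
Insert ant: ant < emu → go left; ant < cod → go left; ant < ape → go left. Place as left child of ape.
Insert hen: hen > emu → go right; hen < ram → go left; hen < pig → go left. Place as left child of pig.
Insert elk: elk < emu → go left; elk > cod → go right; elk > dog → go right. Place as right child of dog.
Insert yak: yak > emu → go right; yak > ram → go right; yak > rat → go right. Place as right child of rat.
Insert fox: fox > emu → go right; fox < ram → go left; fox < pig → go left; fox < hen → go left. Place as left child of hen.
Insert owl: owl > emu → go right; owl < ram → go left; owl < pig → go left; owl > hen → go right. Place as right child of hen.
Insert hog: hog > emu → go right; hog < ram → go left; hog < pig → go left; hog > hen → go right; hog < owl → go left. Place as left child of owl.
Insert doe: doe < emu → go left; doe > cod → go right; doe < dog → go left; doe > cow → go right. Place as right child of cow.

Leaves: ant, bee, doe, elk, fox, hog, yak — 7 in total.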